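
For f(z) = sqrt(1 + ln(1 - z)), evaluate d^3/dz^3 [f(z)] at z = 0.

-17/8

Plug the Maclaurin series of the inner function into that of the outer and collect terms.
The coefficient of z^3 in the expansion is -17/48, so f′′′(0) = 3! * (-17/48) = -17/8.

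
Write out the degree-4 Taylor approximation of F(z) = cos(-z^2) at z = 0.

Differentiate repeatedly and evaluate at the center.
[z^0] = 1;  [z^1] = 0;  [z^2] = 0;  [z^3] = 0;  [z^4] = -1/2.

1 - z^4/2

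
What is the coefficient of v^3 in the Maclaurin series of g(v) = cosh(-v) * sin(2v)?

Multiply the two series term by term and collect like powers.
So c_3 = g′′′(0)/3! = -1/3.

-1/3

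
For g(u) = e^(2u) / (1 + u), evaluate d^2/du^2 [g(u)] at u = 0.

Expand each factor separately, then convolve coefficients.
The coefficient of u^2 in the expansion is 1, so g′′(0) = 2! * (1) = 2.

2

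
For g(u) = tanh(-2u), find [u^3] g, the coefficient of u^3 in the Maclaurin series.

8/3

g(0) = 0
g′(0) = -2
g′′(0) = 0
g′′′(0) = 16
The Taylor polynomial is Σ g^(k)(0)/k! · u^k.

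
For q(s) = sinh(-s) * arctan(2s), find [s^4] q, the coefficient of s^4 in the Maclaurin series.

7/3

Multiply the two series term by term and collect like powers.
q(0) = 0
q′(0) = 0
q′′(0) = -4
q′′′(0) = 0
q^(4)(0) = 56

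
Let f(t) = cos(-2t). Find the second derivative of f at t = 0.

-4

From the series, [t^2] f = -2; multiply by 2! = 2 to get -4.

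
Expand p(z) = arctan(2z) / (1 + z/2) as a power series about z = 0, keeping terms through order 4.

Take the Cauchy product of the two expansions.

13*z^4/12 - 13*z^3/6 - z^2 + 2*z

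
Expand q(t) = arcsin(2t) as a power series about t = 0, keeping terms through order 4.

q(0) = 0
q′(0) = 2
q′′(0) = 0
q′′′(0) = 8
q^(4)(0) = 0
The Taylor polynomial is Σ q^(k)(0)/k! · t^k.

4*t^3/3 + 2*t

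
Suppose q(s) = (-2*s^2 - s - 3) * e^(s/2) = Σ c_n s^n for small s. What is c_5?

Multiply each power in the prefactor through the base expansion.
q(0) = -3
q′(0) = -5/2
q′′(0) = -23/4
q′′′(0) = -57/8
q^(4)(0) = -107/16
q^(5)(0) = -173/32
Then c_k = q^(k)(0)/k! gives each Taylor coefficient.

-173/3840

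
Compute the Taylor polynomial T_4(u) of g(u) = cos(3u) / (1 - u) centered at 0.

-u^4/8 - 7*u^3/2 - 7*u^2/2 + u + 1

Expand each factor separately, then convolve coefficients.
[u^0] = 1;  [u^1] = 1;  [u^2] = -7/2;  [u^3] = -7/2;  [u^4] = -1/8.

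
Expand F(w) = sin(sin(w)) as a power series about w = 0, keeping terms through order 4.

-w^3/3 + w

Plug the Maclaurin series of the inner function into that of the outer and collect terms.
[w^0] = 0;  [w^1] = 1;  [w^2] = 0;  [w^3] = -1/3;  [w^4] = 0.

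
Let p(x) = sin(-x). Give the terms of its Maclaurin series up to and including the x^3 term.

p(0) = 0
p′(0) = -1
p′′(0) = 0
p′′′(0) = 1

x^3/6 - x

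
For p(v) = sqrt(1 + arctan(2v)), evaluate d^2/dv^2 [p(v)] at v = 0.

-1

Substitute the inner expansion into the outer series and collect powers.
The coefficient of v^2 in the expansion is -1/2, so p′′(0) = 2! * (-1/2) = -1.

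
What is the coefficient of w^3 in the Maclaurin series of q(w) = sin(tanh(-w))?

1/2

Plug the Maclaurin series of the inner function into that of the outer and collect terms.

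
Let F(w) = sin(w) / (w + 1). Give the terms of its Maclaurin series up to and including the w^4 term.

-5*w^4/6 + 5*w^3/6 - w^2 + w

Use 1/(1 - r) = Σ r^k on the denominator, then take the Cauchy product.
F(0) = 0
F′(0) = 1
F′′(0) = -2
F′′′(0) = 5
F^(4)(0) = -20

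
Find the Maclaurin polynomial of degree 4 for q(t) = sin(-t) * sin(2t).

Take the Cauchy product of the two expansions.

5*t^4/3 - 2*t^2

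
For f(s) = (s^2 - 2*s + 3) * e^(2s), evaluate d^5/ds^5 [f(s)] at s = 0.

Distribute the polynomial across the series and collect like powers.
The coefficient of s^5 in the expansion is 4/5, so f^(5)(0) = 5! * (4/5) = 96.

96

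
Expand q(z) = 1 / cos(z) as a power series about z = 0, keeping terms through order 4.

5*z^4/24 + z^2/2 + 1

Divide the numerator series by the denominator series (power-series long division).
q(0) = 1
q′(0) = 0
q′′(0) = 1
q′′′(0) = 0
q^(4)(0) = 5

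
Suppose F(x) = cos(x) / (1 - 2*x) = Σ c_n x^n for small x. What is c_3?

Multiply the numerator's expansion by the denominator's geometric series.
F(0) = 1
F′(0) = 2
F′′(0) = 7
F′′′(0) = 42
Then c_k = F^(k)(0)/k! gives each Taylor coefficient.

7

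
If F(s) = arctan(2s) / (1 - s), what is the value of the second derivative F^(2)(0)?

Expand each factor separately, then convolve coefficients.
From the series, [s^2] F = 2; multiply by 2! = 2 to get 4.

4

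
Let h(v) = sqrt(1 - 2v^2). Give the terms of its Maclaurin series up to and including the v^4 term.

-v^4/2 - v^2 + 1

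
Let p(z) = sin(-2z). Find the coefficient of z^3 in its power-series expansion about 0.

p(0) = 0
p′(0) = -2
p′′(0) = 0
p′′′(0) = 8
The Taylor polynomial is Σ p^(k)(0)/k! · z^k.

4/3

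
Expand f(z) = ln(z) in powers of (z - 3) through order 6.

f(3) = ln(3)
f′(3) = 1/3
f′′(3) = -1/9
f′′′(3) = 2/27
f^(4)(3) = -2/27
f^(5)(3) = 8/81
f^(6)(3) = -40/243
Dividing each by k! gives the coefficients c_0, ..., c_6.

-(z - 3)^6/4374 + (z - 3)^5/1215 - (z - 3)^4/324 + (z - 3)^3/81 - (z - 3)^2/18 + (z - 3)/3 + ln(3)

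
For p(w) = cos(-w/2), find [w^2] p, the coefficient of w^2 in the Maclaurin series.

-1/8

Differentiate repeatedly and evaluate at the center.
[w^0] = 1;  [w^1] = 0;  [w^2] = -1/8.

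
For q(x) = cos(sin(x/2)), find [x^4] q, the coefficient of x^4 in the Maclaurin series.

Plug the Maclaurin series of the inner function into that of the outer and collect terms.
[x^0] = 1;  [x^1] = 0;  [x^2] = -1/8;  [x^3] = 0;  [x^4] = 5/384.

5/384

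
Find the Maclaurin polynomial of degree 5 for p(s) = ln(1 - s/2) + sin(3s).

323*s^5/160 - s^4/64 - 109*s^3/24 - s^2/8 + 5*s/2

Add the two expansions coefficient-wise.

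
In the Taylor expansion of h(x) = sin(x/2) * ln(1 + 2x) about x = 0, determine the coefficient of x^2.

Write out both Maclaurin series and multiply, keeping only the needed powers.
h(0) = 0
h′(0) = 0
h′′(0) = 2
So c_2 = h′′(0)/2! = 1.

1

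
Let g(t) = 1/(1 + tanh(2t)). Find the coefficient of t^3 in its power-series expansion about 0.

Compose series: expand the inner function first, then feed it into the outer expansion.
g(0) = 1
g′(0) = -2
g′′(0) = 8
g′′′(0) = -32

-16/3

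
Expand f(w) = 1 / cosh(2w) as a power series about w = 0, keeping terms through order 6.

-244*w^6/45 + 10*w^4/3 - 2*w^2 + 1

Write the quotient as an unknown series and match coefficients against numerator = denominator · series.
f(0) = 1
f′(0) = 0
f′′(0) = -4
f′′′(0) = 0
f^(4)(0) = 80
f^(5)(0) = 0
f^(6)(0) = -3904
Dividing each by k! gives the coefficients c_0, ..., c_6.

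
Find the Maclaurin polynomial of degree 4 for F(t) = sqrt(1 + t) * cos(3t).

Multiply the two series term by term and collect like powers.
F(0) = 1
F′(0) = 1/2
F′′(0) = -37/4
F′′′(0) = -105/8
F^(4)(0) = 1497/16
Dividing each by k! gives the coefficients c_0, ..., c_4.

499*t^4/128 - 35*t^3/16 - 37*t^2/8 + t/2 + 1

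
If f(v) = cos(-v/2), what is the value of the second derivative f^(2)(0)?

-1/4

From the series, [v^2] f = -1/8; multiply by 2! = 2 to get -1/4.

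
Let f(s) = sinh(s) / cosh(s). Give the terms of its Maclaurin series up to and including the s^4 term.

-s^3/3 + s

Write the quotient as an unknown series and match coefficients against numerator = denominator · series.
f(0) = 0
f′(0) = 1
f′′(0) = 0
f′′′(0) = -2
f^(4)(0) = 0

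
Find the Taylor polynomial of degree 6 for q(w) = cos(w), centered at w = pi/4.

-sqrt(2)*(w - pi/4)^6/1440 - sqrt(2)*(w - pi/4)^5/240 + sqrt(2)*(w - pi/4)^4/48 + sqrt(2)*(w - pi/4)^3/12 - sqrt(2)*(w - pi/4)^2/4 - sqrt(2)*(w - pi/4)/2 + sqrt(2)/2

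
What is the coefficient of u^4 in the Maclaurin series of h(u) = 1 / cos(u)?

Write the quotient as an unknown series and match coefficients against numerator = denominator · series.

5/24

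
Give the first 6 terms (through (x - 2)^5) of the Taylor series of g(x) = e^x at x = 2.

(x - 2)^5*e^(2)/120 + (x - 2)^4*e^(2)/24 + (x - 2)^3*e^(2)/6 + (x - 2)^2*e^(2)/2 + (x - 2)*e^(2) + e^(2)

[(x - 2)^0] = e^(2);  [(x - 2)^1] = e^(2);  [(x - 2)^2] = e^(2)/2;  [(x - 2)^3] = e^(2)/6;  [(x - 2)^4] = e^(2)/24;  [(x - 2)^5] = e^(2)/120.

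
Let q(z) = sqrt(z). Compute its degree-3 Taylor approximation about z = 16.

q(16) = 4
q′(16) = 1/8
q′′(16) = -1/256
q′′′(16) = 3/8192

(z - 16)^3/16384 - (z - 16)^2/512 + (z - 16)/8 + 4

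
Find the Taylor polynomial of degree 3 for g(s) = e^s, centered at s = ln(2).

(s - ln(2))^3/3 + (s - ln(2))^2 + 2*(s - ln(2)) + 2

[(s - ln(2))^0] = 2;  [(s - ln(2))^1] = 2;  [(s - ln(2))^2] = 1;  [(s - ln(2))^3] = 1/3.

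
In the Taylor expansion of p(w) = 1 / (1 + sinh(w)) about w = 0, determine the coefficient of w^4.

Use the geometric series for the reciprocal, then substitute.
p(0) = 1
p′(0) = -1
p′′(0) = 2
p′′′(0) = -7
p^(4)(0) = 32
Then c_k = p^(k)(0)/k! gives each Taylor coefficient.

4/3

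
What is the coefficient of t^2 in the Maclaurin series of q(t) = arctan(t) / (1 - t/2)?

Multiply the two series term by term and collect like powers.
[t^0] = 0;  [t^1] = 1;  [t^2] = 1/2.
So c_2 = q′′(0)/2! = 1/2.

1/2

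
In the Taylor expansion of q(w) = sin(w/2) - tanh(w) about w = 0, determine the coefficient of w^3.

Combine the two series term by term.
[w^0] = 0;  [w^1] = -1/2;  [w^2] = 0;  [w^3] = 5/16.

5/16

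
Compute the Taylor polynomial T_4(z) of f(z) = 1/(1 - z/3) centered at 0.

f(0) = 1
f′(0) = 1/3
f′′(0) = 2/9
f′′′(0) = 2/9
f^(4)(0) = 8/27
Dividing each by k! gives the coefficients c_0, ..., c_4.

z^4/81 + z^3/27 + z^2/9 + z/3 + 1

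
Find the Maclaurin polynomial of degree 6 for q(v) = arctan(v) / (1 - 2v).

446*v^6/15 + 223*v^5/15 + 22*v^4/3 + 11*v^3/3 + 2*v^2 + v

Expand each factor separately, then convolve coefficients.
q(0) = 0
q′(0) = 1
q′′(0) = 4
q′′′(0) = 22
q^(4)(0) = 176
q^(5)(0) = 1784
q^(6)(0) = 21408
Then c_k = q^(k)(0)/k! gives each Taylor coefficient.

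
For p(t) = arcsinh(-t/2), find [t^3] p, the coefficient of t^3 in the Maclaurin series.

1/48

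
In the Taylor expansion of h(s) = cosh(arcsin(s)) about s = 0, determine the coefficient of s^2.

Compose series: expand the inner function first, then feed it into the outer expansion.
h(0) = 1
h′(0) = 0
h′′(0) = 1

1/2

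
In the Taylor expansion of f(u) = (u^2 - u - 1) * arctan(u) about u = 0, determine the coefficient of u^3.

Multiply each power in the prefactor through the base expansion.
f(0) = 0
f′(0) = -1
f′′(0) = -2
f′′′(0) = 8

4/3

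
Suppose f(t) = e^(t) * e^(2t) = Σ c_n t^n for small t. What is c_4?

Expand each factor separately, then convolve coefficients.
f(0) = 1
f′(0) = 3
f′′(0) = 9
f′′′(0) = 27
f^(4)(0) = 81
So c_4 = f^(4)(0)/4! = 27/8.

27/8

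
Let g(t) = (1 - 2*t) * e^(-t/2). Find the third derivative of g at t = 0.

Multiply each power in the prefactor through the base expansion.
The coefficient of t^3 in the expansion is -13/48, so g′′′(0) = 3! * (-13/48) = -13/8.

-13/8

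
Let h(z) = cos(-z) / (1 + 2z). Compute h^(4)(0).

Write out both Maclaurin series and multiply, keeping only the needed powers.
From the series, [z^4] h = 337/24; multiply by 4! = 24 to get 337.

337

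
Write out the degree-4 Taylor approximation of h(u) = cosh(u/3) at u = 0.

h(0) = 1
h′(0) = 0
h′′(0) = 1/9
h′′′(0) = 0
h^(4)(0) = 1/81
The Taylor polynomial is Σ h^(k)(0)/k! · u^k.

u^4/1944 + u^2/18 + 1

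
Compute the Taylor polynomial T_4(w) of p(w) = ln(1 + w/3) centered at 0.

-w^4/324 + w^3/81 - w^2/18 + w/3

p(0) = 0
p′(0) = 1/3
p′′(0) = -1/9
p′′′(0) = 2/27
p^(4)(0) = -2/27
Dividing each by k! gives the coefficients c_0, ..., c_4.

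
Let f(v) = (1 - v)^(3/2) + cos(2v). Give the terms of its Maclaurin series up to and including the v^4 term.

265*v^4/384 + v^3/16 - 13*v^2/8 - 3*v/2 + 2

Add the two expansions coefficient-wise.
f(0) = 2
f′(0) = -3/2
f′′(0) = -13/4
f′′′(0) = 3/8
f^(4)(0) = 265/16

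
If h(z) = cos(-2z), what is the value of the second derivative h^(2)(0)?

From the series, [z^2] h = -2; multiply by 2! = 2 to get -4.

-4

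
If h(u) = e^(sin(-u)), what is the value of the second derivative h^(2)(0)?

Plug the Maclaurin series of the inner function into that of the outer and collect terms.
The coefficient of u^2 in the expansion is 1/2, so h′′(0) = 2! * (1/2) = 1.

1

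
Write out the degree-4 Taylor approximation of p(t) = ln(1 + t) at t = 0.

p(0) = 0
p′(0) = 1
p′′(0) = -1
p′′′(0) = 2
p^(4)(0) = -6

-t^4/4 + t^3/3 - t^2/2 + t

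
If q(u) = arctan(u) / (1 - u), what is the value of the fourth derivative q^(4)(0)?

16

Multiply the numerator's expansion by the denominator's geometric series.
From the series, [u^4] q = 2/3; multiply by 4! = 24 to get 16.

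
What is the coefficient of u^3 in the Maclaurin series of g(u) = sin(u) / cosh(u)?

-2/3

Invert the denominator's series and multiply.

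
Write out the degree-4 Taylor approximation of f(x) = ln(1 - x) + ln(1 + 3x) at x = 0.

-41*x^4/2 + 26*x^3/3 - 5*x^2 + 2*x

Add the two expansions coefficient-wise.
f(0) = 0
f′(0) = 2
f′′(0) = -10
f′′′(0) = 52
f^(4)(0) = -492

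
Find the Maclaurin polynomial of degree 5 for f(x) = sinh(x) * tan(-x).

-x^4/2 - x^2

Write out both Maclaurin series and multiply, keeping only the needed powers.
f(0) = 0
f′(0) = 0
f′′(0) = -2
f′′′(0) = 0
f^(4)(0) = -12
f^(5)(0) = 0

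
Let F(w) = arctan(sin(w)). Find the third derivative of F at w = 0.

-3

Compose series: expand the inner function first, then feed it into the outer expansion.
The coefficient of w^3 in the expansion is -1/2, so F′′′(0) = 3! * (-1/2) = -3.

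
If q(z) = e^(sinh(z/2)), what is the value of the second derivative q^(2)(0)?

1/4

Let u equal the inner series; expand the outer function in u and truncate.
From the series, [z^2] q = 1/8; multiply by 2! = 2 to get 1/4.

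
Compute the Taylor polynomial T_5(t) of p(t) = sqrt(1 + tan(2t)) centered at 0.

601*t^5/120 - 47*t^4/24 + 11*t^3/6 - t^2/2 + t + 1

Let u equal the inner series; expand the outer function in u and truncate.
p(0) = 1
p′(0) = 1
p′′(0) = -1
p′′′(0) = 11
p^(4)(0) = -47
p^(5)(0) = 601
Then c_k = p^(k)(0)/k! gives each Taylor coefficient.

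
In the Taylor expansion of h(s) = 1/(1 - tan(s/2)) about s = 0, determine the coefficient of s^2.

Substitute the inner expansion into the outer series and collect powers.

1/4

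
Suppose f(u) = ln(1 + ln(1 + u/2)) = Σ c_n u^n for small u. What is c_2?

Compose series: expand the inner function first, then feed it into the outer expansion.
f(0) = 0
f′(0) = 1/2
f′′(0) = -1/2
The Taylor polynomial is Σ f^(k)(0)/k! · u^k.

-1/4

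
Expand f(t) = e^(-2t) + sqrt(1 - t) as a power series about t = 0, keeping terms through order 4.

Combine the two series term by term.
f(0) = 2
f′(0) = -5/2
f′′(0) = 15/4
f′′′(0) = -67/8
f^(4)(0) = 241/16

241*t^4/384 - 67*t^3/48 + 15*t^2/8 - 5*t/2 + 2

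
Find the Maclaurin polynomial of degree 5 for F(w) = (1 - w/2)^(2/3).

F(0) = 1
F′(0) = -1/3
F′′(0) = -1/18
F′′′(0) = -1/27
F^(4)(0) = -7/162
F^(5)(0) = -35/486
The Taylor polynomial is Σ F^(k)(0)/k! · w^k.

-7*w^5/11664 - 7*w^4/3888 - w^3/162 - w^2/36 - w/3 + 1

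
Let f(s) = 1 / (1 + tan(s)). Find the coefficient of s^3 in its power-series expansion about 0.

-4/3

Write 1/(1+u) = 1 - u + u^2 - u^3 + ... and substitute the series for u.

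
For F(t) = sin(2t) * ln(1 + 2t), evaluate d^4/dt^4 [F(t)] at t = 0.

Take the Cauchy product of the two expansions.
From the series, [t^4] F = 8/3; multiply by 4! = 24 to get 64.

64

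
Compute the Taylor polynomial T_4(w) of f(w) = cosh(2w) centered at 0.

Use the known series and substitute for the argument.
f(0) = 1
f′(0) = 0
f′′(0) = 4
f′′′(0) = 0
f^(4)(0) = 16

2*w^4/3 + 2*w^2 + 1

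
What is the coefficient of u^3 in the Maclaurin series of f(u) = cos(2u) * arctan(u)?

-7/3

Multiply the two series term by term and collect like powers.
f(0) = 0
f′(0) = 1
f′′(0) = 0
f′′′(0) = -14
The Taylor polynomial is Σ f^(k)(0)/k! · u^k.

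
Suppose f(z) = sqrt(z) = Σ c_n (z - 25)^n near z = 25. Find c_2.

-1/1000

Apply the Taylor formula c_k = f^(k)(a)/k!.
f(25) = 5
f′(25) = 1/10
f′′(25) = -1/500
So c_2 = f′′(25)/2! = -1/1000.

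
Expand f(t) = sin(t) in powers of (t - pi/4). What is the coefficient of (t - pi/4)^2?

-sqrt(2)/4

Apply the Taylor formula c_k = f^(k)(a)/k!.
[(t - pi/4)^0] = sqrt(2)/2;  [(t - pi/4)^1] = sqrt(2)/2;  [(t - pi/4)^2] = -sqrt(2)/4.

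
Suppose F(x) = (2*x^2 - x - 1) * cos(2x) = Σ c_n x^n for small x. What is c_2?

4

Distribute the polynomial across the series and collect like powers.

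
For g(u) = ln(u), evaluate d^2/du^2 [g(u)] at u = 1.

The coefficient of (u - 1)^2 in the expansion is -1/2, so g′′(1) = 2! * (-1/2) = -1.

-1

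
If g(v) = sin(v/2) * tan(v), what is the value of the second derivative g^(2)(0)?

Expand each factor separately, then convolve coefficients.
From the series, [v^2] g = 1/2; multiply by 2! = 2 to get 1.

1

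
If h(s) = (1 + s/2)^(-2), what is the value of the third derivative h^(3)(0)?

-3

The coefficient of s^3 in the expansion is -1/2, so h′′′(0) = 3! * (-1/2) = -3.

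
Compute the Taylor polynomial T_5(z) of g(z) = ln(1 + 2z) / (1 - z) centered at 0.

76*z^5/15 - 4*z^4/3 + 8*z^3/3 + 2*z

Take the Cauchy product of the two expansions.
g(0) = 0
g′(0) = 2
g′′(0) = 0
g′′′(0) = 16
g^(4)(0) = -32
g^(5)(0) = 608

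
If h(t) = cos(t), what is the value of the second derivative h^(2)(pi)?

1

From the series, [(t - pi)^2] h = 1/2; multiply by 2! = 2 to get 1.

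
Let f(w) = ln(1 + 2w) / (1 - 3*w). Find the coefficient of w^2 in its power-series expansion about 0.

4

Multiply the numerator's expansion by the denominator's geometric series.
f(0) = 0
f′(0) = 2
f′′(0) = 8
So c_2 = f′′(0)/2! = 4.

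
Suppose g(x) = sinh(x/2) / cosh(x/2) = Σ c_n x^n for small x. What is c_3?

-1/24

Invert the denominator's series and multiply.
g(0) = 0
g′(0) = 1/2
g′′(0) = 0
g′′′(0) = -1/4
So c_3 = g′′′(0)/3! = -1/24.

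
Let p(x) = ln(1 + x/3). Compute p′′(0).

-1/9

Apply the Taylor formula c_k = f^(k)(a)/k!.
The coefficient of x^2 in the expansion is -1/18, so p′′(0) = 2! * (-1/18) = -1/9.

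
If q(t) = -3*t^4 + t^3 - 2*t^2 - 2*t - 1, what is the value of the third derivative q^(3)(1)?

Apply the Taylor formula c_k = f^(k)(a)/k!.
The coefficient of (t - 1)^3 in the expansion is -11, so q′′′(1) = 3! * (-11) = -66.

-66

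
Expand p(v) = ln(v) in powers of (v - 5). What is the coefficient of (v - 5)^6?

-1/93750

c_6 = p^(6)(5)/6! = -1/93750.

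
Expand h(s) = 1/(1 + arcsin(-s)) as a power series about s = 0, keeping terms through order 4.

Substitute the inner expansion into the outer series and collect powers.
h(0) = 1
h′(0) = 1
h′′(0) = 2
h′′′(0) = 7
h^(4)(0) = 32
Dividing each by k! gives the coefficients c_0, ..., c_4.

4*s^4/3 + 7*s^3/6 + s^2 + s + 1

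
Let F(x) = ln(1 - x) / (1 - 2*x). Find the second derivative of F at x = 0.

Expand 1/(denominator) as a geometric series and multiply by the numerator's series.
The coefficient of x^2 in the expansion is -5/2, so F′′(0) = 2! * (-5/2) = -5.

-5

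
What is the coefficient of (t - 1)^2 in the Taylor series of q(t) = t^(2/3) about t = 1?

Use the known series and substitute for the argument.
[(t - 1)^0] = 1;  [(t - 1)^1] = 2/3;  [(t - 1)^2] = -1/9.

-1/9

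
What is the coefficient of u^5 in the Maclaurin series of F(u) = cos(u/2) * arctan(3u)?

31829/640

Write out both Maclaurin series and multiply, keeping only the needed powers.
[u^0] = 0;  [u^1] = 3;  [u^2] = 0;  [u^3] = -75/8;  [u^4] = 0;  [u^5] = 31829/640.
So c_5 = F^(5)(0)/5! = 31829/640.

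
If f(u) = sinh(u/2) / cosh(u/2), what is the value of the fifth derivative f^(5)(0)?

1/2

Write the quotient as an unknown series and match coefficients against numerator = denominator · series.
From the series, [u^5] f = 1/240; multiply by 5! = 120 to get 1/2.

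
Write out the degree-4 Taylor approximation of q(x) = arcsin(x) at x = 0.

x^3/6 + x

q(0) = 0
q′(0) = 1
q′′(0) = 0
q′′′(0) = 1
q^(4)(0) = 0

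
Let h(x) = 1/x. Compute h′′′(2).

The coefficient of (x - 2)^3 in the expansion is -1/16, so h′′′(2) = 3! * (-1/16) = -3/8.

-3/8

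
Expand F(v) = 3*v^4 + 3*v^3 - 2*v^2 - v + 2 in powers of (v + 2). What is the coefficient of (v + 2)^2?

Differentiate repeatedly and evaluate at the center.
[(v + 2)^0] = 20;  [(v + 2)^1] = -53;  [(v + 2)^2] = 52.

52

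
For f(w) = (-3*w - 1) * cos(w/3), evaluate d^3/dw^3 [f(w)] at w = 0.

Shift and add copies of the series according to the polynomial's terms.
The coefficient of w^3 in the expansion is 1/6, so f′′′(0) = 3! * (1/6) = 1.

1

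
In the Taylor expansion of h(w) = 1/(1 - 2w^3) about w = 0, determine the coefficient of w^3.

Compute the successive derivatives at the expansion point and divide by k!.
h(0) = 1
h′(0) = 0
h′′(0) = 0
h′′′(0) = 12
The Taylor polynomial is Σ h^(k)(0)/k! · w^k.

2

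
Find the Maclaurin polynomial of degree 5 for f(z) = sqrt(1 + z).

f(0) = 1
f′(0) = 1/2
f′′(0) = -1/4
f′′′(0) = 3/8
f^(4)(0) = -15/16
f^(5)(0) = 105/32
Dividing each by k! gives the coefficients c_0, ..., c_5.

7*z^5/256 - 5*z^4/128 + z^3/16 - z^2/8 + z/2 + 1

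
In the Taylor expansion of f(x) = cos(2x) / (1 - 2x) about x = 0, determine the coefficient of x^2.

2

Multiply the two series term by term and collect like powers.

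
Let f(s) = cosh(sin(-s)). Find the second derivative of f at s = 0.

Plug the Maclaurin series of the inner function into that of the outer and collect terms.
The coefficient of s^2 in the expansion is 1/2, so f′′(0) = 2! * (1/2) = 1.

1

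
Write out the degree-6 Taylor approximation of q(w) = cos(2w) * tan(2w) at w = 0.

Take the Cauchy product of the two expansions.
q(0) = 0
q′(0) = 2
q′′(0) = 0
q′′′(0) = -8
q^(4)(0) = 0
q^(5)(0) = 32
q^(6)(0) = 0

4*w^5/15 - 4*w^3/3 + 2*w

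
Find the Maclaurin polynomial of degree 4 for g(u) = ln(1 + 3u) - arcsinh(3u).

Add the two expansions coefficient-wise.
g(0) = 0
g′(0) = 0
g′′(0) = -9
g′′′(0) = 81
g^(4)(0) = -486

-81*u^4/4 + 27*u^3/2 - 9*u^2/2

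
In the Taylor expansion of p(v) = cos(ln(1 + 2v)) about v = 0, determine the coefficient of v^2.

Substitute the inner expansion into the outer series and collect powers.
p(0) = 1
p′(0) = 0
p′′(0) = -4
So c_2 = p′′(0)/2! = -2.

-2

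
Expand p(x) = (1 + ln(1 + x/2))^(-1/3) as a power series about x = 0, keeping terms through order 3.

-41*x^3/648 + 7*x^2/72 - x/6 + 1

Let u equal the inner series; expand the outer function in u and truncate.
p(0) = 1
p′(0) = -1/6
p′′(0) = 7/36
p′′′(0) = -41/108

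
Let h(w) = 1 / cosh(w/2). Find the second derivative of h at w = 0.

-1/4

Invert the denominator's series and multiply.
From the series, [w^2] h = -1/8; multiply by 2! = 2 to get -1/4.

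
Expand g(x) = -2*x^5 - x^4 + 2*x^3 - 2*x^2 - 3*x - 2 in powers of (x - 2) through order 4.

-21*(x - 2)^4 - 86*(x - 2)^3 - 174*(x - 2)^2 - 179*(x - 2) - 80

Compute the successive derivatives at the expansion point and divide by k!.
g(2) = -80
g′(2) = -179
g′′(2) = -348
g′′′(2) = -516
g^(4)(2) = -504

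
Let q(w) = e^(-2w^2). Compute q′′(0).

-4

The coefficient of w^2 in the expansion is -2, so q′′(0) = 2! * (-2) = -4.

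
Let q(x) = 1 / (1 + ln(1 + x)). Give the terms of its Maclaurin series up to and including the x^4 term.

11*x^4/3 - 7*x^3/3 + 3*x^2/2 - x + 1

Use the geometric series for the reciprocal, then substitute.
q(0) = 1
q′(0) = -1
q′′(0) = 3
q′′′(0) = -14
q^(4)(0) = 88
The Taylor polynomial is Σ q^(k)(0)/k! · x^k.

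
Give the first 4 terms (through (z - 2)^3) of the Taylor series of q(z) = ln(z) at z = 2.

(z - 2)^3/24 - (z - 2)^2/8 + (z - 2)/2 + ln(2)

Compute the successive derivatives at the expansion point and divide by k!.
q(2) = ln(2)
q′(2) = 1/2
q′′(2) = -1/4
q′′′(2) = 1/4
Then c_k = q^(k)(2)/k! gives each Taylor coefficient.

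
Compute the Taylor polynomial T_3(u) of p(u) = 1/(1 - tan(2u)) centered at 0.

32*u^3/3 + 4*u^2 + 2*u + 1

Substitute the inner expansion into the outer series and collect powers.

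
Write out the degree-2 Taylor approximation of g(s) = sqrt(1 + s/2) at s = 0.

g(0) = 1
g′(0) = 1/4
g′′(0) = -1/16
Then c_k = g^(k)(0)/k! gives each Taylor coefficient.

-s^2/32 + s/4 + 1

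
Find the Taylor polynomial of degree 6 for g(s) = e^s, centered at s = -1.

[(s + 1)^0] = e^(-1);  [(s + 1)^1] = e^(-1);  [(s + 1)^2] = e^(-1)/2;  [(s + 1)^3] = e^(-1)/6;  [(s + 1)^4] = e^(-1)/24;  [(s + 1)^5] = e^(-1)/120;  [(s + 1)^6] = e^(-1)/720.

(s + 1)^6*e^(-1)/720 + (s + 1)^5*e^(-1)/120 + (s + 1)^4*e^(-1)/24 + (s + 1)^3*e^(-1)/6 + (s + 1)^2*e^(-1)/2 + (s + 1)*e^(-1) + e^(-1)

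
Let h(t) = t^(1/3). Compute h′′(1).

The coefficient of (t - 1)^2 in the expansion is -1/9, so h′′(1) = 2! * (-1/9) = -2/9.

-2/9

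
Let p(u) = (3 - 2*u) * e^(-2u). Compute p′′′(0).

Shift and add copies of the series according to the polynomial's terms.
The coefficient of u^3 in the expansion is -8, so p′′′(0) = 3! * (-8) = -48.

-48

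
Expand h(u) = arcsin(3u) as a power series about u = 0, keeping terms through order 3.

[u^0] = 0;  [u^1] = 3;  [u^2] = 0;  [u^3] = 9/2.

9*u^3/2 + 3*u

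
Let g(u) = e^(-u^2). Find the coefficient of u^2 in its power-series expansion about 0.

g(0) = 1
g′(0) = 0
g′′(0) = -2
So c_2 = g′′(0)/2! = -1.

-1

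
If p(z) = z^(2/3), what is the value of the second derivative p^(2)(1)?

-2/9

Compute the successive derivatives at the expansion point and divide by k!.
The coefficient of (z - 1)^2 in the expansion is -1/9, so p′′(1) = 2! * (-1/9) = -2/9.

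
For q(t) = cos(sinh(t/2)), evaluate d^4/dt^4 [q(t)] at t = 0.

Let u equal the inner series; expand the outer function in u and truncate.
From the series, [t^4] q = -1/128; multiply by 4! = 24 to get -3/16.

-3/16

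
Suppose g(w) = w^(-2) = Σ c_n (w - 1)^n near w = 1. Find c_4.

5

Differentiate repeatedly and evaluate at the center.
[(w - 1)^0] = 1;  [(w - 1)^1] = -2;  [(w - 1)^2] = 3;  [(w - 1)^3] = -4;  [(w - 1)^4] = 5.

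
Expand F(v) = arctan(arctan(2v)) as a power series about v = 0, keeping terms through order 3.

Compose series: expand the inner function first, then feed it into the outer expansion.
F(0) = 0
F′(0) = 2
F′′(0) = 0
F′′′(0) = -32

-16*v^3/3 + 2*v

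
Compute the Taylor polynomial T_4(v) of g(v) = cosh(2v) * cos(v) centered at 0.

-7*v^4/24 + 3*v^2/2 + 1

Expand each factor separately, then convolve coefficients.
g(0) = 1
g′(0) = 0
g′′(0) = 3
g′′′(0) = 0
g^(4)(0) = -7
The Taylor polynomial is Σ g^(k)(0)/k! · v^k.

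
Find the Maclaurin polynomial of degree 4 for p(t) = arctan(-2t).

Use the known series and substitute for the argument.
p(0) = 0
p′(0) = -2
p′′(0) = 0
p′′′(0) = 16
p^(4)(0) = 0

8*t^3/3 - 2*t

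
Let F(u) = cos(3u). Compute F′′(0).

The coefficient of u^2 in the expansion is -9/2, so F′′(0) = 2! * (-9/2) = -9.

-9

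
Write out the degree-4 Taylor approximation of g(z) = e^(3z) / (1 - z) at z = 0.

Write out both Maclaurin series and multiply, keeping only the needed powers.

131*z^4/8 + 13*z^3 + 17*z^2/2 + 4*z + 1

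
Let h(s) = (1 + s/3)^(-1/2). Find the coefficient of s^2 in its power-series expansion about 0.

Differentiate repeatedly and evaluate at the center.

1/24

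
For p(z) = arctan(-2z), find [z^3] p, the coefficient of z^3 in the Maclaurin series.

p(0) = 0
p′(0) = -2
p′′(0) = 0
p′′′(0) = 16
Then c_k = p^(k)(0)/k! gives each Taylor coefficient.

8/3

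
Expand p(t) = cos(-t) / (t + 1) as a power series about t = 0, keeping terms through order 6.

389*t^6/720 - 13*t^5/24 + 13*t^4/24 - t^3/2 + t^2/2 - t + 1

Multiply the numerator's expansion by the denominator's geometric series.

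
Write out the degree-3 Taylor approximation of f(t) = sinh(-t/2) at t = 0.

-t^3/48 - t/2

f(0) = 0
f′(0) = -1/2
f′′(0) = 0
f′′′(0) = -1/8
Then c_k = f^(k)(0)/k! gives each Taylor coefficient.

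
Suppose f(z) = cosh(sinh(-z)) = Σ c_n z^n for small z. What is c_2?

1/2

Let u equal the inner series; expand the outer function in u and truncate.
[z^0] = 1;  [z^1] = 0;  [z^2] = 1/2.
So c_2 = f′′(0)/2! = 1/2.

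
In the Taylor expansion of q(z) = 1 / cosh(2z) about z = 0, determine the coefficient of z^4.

10/3

Write the quotient as an unknown series and match coefficients against numerator = denominator · series.
[z^0] = 1;  [z^1] = 0;  [z^2] = -2;  [z^3] = 0;  [z^4] = 10/3.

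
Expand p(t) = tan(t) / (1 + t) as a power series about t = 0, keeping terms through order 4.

Expand each factor separately, then convolve coefficients.
[t^0] = 0;  [t^1] = 1;  [t^2] = -1;  [t^3] = 4/3;  [t^4] = -4/3.

-4*t^4/3 + 4*t^3/3 - t^2 + t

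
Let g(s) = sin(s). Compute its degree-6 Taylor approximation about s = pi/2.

g(pi/2) = 1
g′(pi/2) = 0
g′′(pi/2) = -1
g′′′(pi/2) = 0
g^(4)(pi/2) = 1
g^(5)(pi/2) = 0
g^(6)(pi/2) = -1
Dividing each by k! gives the coefficients c_0, ..., c_6.

-(s - pi/2)^6/720 + (s - pi/2)^4/24 - (s - pi/2)^2/2 + 1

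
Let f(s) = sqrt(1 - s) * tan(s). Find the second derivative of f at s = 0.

-1

Write out both Maclaurin series and multiply, keeping only the needed powers.
The coefficient of s^2 in the expansion is -1/2, so f′′(0) = 2! * (-1/2) = -1.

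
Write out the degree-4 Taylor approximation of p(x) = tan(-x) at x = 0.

-x^3/3 - x

Compute the successive derivatives at the expansion point and divide by k!.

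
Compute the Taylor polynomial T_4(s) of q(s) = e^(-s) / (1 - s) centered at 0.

Write out both Maclaurin series and multiply, keeping only the needed powers.
[s^0] = 1;  [s^1] = 0;  [s^2] = 1/2;  [s^3] = 1/3;  [s^4] = 3/8.

3*s^4/8 + s^3/3 + s^2/2 + 1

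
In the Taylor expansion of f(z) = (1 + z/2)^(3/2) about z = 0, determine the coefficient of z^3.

f(0) = 1
f′(0) = 3/4
f′′(0) = 3/16
f′′′(0) = -3/64
Dividing each by k! gives the coefficients c_0, ..., c_3.

-1/128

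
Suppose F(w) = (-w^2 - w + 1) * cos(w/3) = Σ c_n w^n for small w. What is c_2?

-19/18

Distribute the polynomial across the series and collect like powers.
F(0) = 1
F′(0) = -1
F′′(0) = -19/9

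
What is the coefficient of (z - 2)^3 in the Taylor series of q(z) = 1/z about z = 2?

-1/16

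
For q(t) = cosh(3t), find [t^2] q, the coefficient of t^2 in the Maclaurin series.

9/2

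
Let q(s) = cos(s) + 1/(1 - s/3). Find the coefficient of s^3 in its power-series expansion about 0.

1/27

Add the two expansions coefficient-wise.
q(0) = 2
q′(0) = 1/3
q′′(0) = -7/9
q′′′(0) = 2/9
So c_3 = q′′′(0)/3! = 1/27.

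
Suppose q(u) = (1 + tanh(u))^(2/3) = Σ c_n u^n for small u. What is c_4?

11/243

Plug the Maclaurin series of the inner function into that of the outer and collect terms.
q(0) = 1
q′(0) = 2/3
q′′(0) = -2/9
q′′′(0) = -28/27
q^(4)(0) = 88/81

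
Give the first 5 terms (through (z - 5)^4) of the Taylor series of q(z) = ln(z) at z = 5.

-(z - 5)^4/2500 + (z - 5)^3/375 - (z - 5)^2/50 + (z - 5)/5 + ln(5)

q(5) = ln(5)
q′(5) = 1/5
q′′(5) = -1/25
q′′′(5) = 2/125
q^(4)(5) = -6/625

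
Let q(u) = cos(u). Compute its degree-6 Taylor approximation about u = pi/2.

q(pi/2) = 0
q′(pi/2) = -1
q′′(pi/2) = 0
q′′′(pi/2) = 1
q^(4)(pi/2) = 0
q^(5)(pi/2) = -1
q^(6)(pi/2) = 0

-(u - pi/2)^5/120 + (u - pi/2)^3/6 - (u - pi/2)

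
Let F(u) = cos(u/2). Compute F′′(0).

-1/4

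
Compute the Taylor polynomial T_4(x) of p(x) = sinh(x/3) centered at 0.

x^3/162 + x/3

p(0) = 0
p′(0) = 1/3
p′′(0) = 0
p′′′(0) = 1/27
p^(4)(0) = 0
The Taylor polynomial is Σ p^(k)(0)/k! · x^k.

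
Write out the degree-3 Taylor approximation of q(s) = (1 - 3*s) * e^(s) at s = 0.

Multiply each power in the prefactor through the base expansion.
q(0) = 1
q′(0) = -2
q′′(0) = -5
q′′′(0) = -8

-4*s^3/3 - 5*s^2/2 - 2*s + 1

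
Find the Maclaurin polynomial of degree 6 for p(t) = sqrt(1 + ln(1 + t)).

Substitute the inner expansion into the outer series and collect powers.

-22819*t^6/46080 + 1609*t^5/3840 - 143*t^4/384 + 17*t^3/48 - 3*t^2/8 + t/2 + 1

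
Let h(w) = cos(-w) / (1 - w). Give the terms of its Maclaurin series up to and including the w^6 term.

389*w^6/720 + 13*w^5/24 + 13*w^4/24 + w^3/2 + w^2/2 + w + 1

Expand 1/(denominator) as a geometric series and multiply by the numerator's series.
h(0) = 1
h′(0) = 1
h′′(0) = 1
h′′′(0) = 3
h^(4)(0) = 13
h^(5)(0) = 65
h^(6)(0) = 389
Dividing each by k! gives the coefficients c_0, ..., c_6.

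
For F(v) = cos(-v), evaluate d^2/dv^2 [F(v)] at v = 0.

The coefficient of v^2 in the expansion is -1/2, so F′′(0) = 2! * (-1/2) = -1.

-1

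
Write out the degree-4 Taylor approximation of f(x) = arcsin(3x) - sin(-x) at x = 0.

13*x^3/3 + 4*x

Add the two expansions coefficient-wise.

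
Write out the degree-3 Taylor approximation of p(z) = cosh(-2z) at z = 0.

Use the known series and substitute for the argument.
p(0) = 1
p′(0) = 0
p′′(0) = 4
p′′′(0) = 0

2*z^2 + 1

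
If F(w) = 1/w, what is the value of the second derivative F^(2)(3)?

The coefficient of (w - 3)^2 in the expansion is 1/27, so F′′(3) = 2! * (1/27) = 2/27.

2/27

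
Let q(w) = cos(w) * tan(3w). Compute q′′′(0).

Write out both Maclaurin series and multiply, keeping only the needed powers.
The coefficient of w^3 in the expansion is 15/2, so q′′′(0) = 3! * (15/2) = 45.

45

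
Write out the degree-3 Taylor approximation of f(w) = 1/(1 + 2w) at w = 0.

-8*w^3 + 4*w^2 - 2*w + 1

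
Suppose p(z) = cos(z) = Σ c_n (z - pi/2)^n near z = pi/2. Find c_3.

Use the known series and substitute for the argument.
p(pi/2) = 0
p′(pi/2) = -1
p′′(pi/2) = 0
p′′′(pi/2) = 1
So c_3 = p′′′(pi/2)/3! = 1/6.

1/6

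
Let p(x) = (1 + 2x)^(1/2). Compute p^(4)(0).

Use the known series and substitute for the argument.
From the series, [x^4] p = -5/8; multiply by 4! = 24 to get -15.

-15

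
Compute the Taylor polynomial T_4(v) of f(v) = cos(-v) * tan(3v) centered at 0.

15*v^3/2 + 3*v

Expand each factor separately, then convolve coefficients.
f(0) = 0
f′(0) = 3
f′′(0) = 0
f′′′(0) = 45
f^(4)(0) = 0
Then c_k = f^(k)(0)/k! gives each Taylor coefficient.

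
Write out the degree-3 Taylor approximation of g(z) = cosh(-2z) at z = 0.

Apply the Taylor formula c_k = f^(k)(a)/k!.
[z^0] = 1;  [z^1] = 0;  [z^2] = 2;  [z^3] = 0.

2*z^2 + 1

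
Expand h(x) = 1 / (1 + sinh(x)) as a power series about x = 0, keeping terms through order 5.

Write 1/(1+u) = 1 - u + u^2 - u^3 + ... and substitute the series for u.
[x^0] = 1;  [x^1] = -1;  [x^2] = 1;  [x^3] = -7/6;  [x^4] = 4/3;  [x^5] = -181/120.

-181*x^5/120 + 4*x^4/3 - 7*x^3/6 + x^2 - x + 1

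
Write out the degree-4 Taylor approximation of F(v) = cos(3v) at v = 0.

Apply the Taylor formula c_k = f^(k)(a)/k!.

27*v^4/8 - 9*v^2/2 + 1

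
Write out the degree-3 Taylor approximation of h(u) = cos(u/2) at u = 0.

Compute the successive derivatives at the expansion point and divide by k!.
h(0) = 1
h′(0) = 0
h′′(0) = -1/4
h′′′(0) = 0

1 - u^2/8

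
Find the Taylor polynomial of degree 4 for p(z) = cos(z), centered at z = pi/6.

sqrt(3)*(z - pi/6)^4/48 + (z - pi/6)^3/12 - sqrt(3)*(z - pi/6)^2/4 - (z - pi/6)/2 + sqrt(3)/2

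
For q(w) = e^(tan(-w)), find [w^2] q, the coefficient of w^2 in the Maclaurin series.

1/2

Substitute the inner expansion into the outer series and collect powers.
[w^0] = 1;  [w^1] = -1;  [w^2] = 1/2.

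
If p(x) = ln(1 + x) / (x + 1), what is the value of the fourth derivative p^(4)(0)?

Use 1/(1 - r) = Σ r^k on the denominator, then take the Cauchy product.
From the series, [x^4] p = -25/12; multiply by 4! = 24 to get -50.

-50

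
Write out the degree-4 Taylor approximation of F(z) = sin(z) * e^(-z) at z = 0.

z^3/3 - z^2 + z

Multiply the two series term by term and collect like powers.
F(0) = 0
F′(0) = 1
F′′(0) = -2
F′′′(0) = 2
F^(4)(0) = 0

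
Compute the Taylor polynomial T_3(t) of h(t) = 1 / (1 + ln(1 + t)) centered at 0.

Use the geometric series for the reciprocal, then substitute.
[t^0] = 1;  [t^1] = -1;  [t^2] = 3/2;  [t^3] = -7/3.

-7*t^3/3 + 3*t^2/2 - t + 1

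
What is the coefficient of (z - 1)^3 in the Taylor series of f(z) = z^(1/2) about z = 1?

f(1) = 1
f′(1) = 1/2
f′′(1) = -1/4
f′′′(1) = 3/8

1/16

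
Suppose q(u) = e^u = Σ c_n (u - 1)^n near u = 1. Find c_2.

q(1) = e
q′(1) = e
q′′(1) = e
So c_2 = q′′(1)/2! = e/2.

e/2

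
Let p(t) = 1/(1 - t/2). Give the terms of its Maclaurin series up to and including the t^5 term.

Differentiate repeatedly and evaluate at the center.
p(0) = 1
p′(0) = 1/2
p′′(0) = 1/2
p′′′(0) = 3/4
p^(4)(0) = 3/2
p^(5)(0) = 15/4
The Taylor polynomial is Σ p^(k)(0)/k! · t^k.

t^5/32 + t^4/16 + t^3/8 + t^2/4 + t/2 + 1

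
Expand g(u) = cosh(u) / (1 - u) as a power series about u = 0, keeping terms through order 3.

3*u^3/2 + 3*u^2/2 + u + 1

Expand each factor separately, then convolve coefficients.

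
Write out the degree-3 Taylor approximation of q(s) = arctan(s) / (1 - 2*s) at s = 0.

Expand 1/(denominator) as a geometric series and multiply by the numerator's series.
q(0) = 0
q′(0) = 1
q′′(0) = 4
q′′′(0) = 22

11*s^3/3 + 2*s^2 + s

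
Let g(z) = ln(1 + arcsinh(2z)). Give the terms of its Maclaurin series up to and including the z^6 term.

-256*z^6/45 + 52*z^5/15 - 4*z^4/3 + 4*z^3/3 - 2*z^2 + 2*z

Plug the Maclaurin series of the inner function into that of the outer and collect terms.
g(0) = 0
g′(0) = 2
g′′(0) = -4
g′′′(0) = 8
g^(4)(0) = -32
g^(5)(0) = 416
g^(6)(0) = -4096
Then c_k = g^(k)(0)/k! gives each Taylor coefficient.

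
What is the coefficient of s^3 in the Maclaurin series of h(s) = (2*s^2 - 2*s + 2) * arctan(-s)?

Shift and add copies of the series according to the polynomial's terms.
So c_3 = h′′′(0)/3! = -4/3.

-4/3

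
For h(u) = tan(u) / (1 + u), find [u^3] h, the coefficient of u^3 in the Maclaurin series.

Expand each factor separately, then convolve coefficients.
h(0) = 0
h′(0) = 1
h′′(0) = -2
h′′′(0) = 8
Dividing each by k! gives the coefficients c_0, ..., c_3.

4/3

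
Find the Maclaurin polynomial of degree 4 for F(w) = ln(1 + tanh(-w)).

Plug the Maclaurin series of the inner function into that of the outer and collect terms.
F(0) = 0
F′(0) = -1
F′′(0) = -1
F′′′(0) = 0
F^(4)(0) = 2
The Taylor polynomial is Σ F^(k)(0)/k! · w^k.

w^4/12 - w^2/2 - w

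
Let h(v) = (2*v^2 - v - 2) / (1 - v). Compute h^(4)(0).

Shift and add copies of the series according to the polynomial's terms.
From the series, [v^4] h = -1; multiply by 4! = 24 to get -24.

-24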